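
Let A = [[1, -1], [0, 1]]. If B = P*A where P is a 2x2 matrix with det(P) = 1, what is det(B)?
1

By the multiplicative property of determinants, det(B) = det(P*A) = det(P) * det(A) = det(A),
so the determinant is invariant under multiplication by any determinant-1 matrix; we just need det(A).

det(A) = (1)(1) - (-1)(0) = 1 - 0 = 1

Therefore det(B) = 1 * 1 = 1.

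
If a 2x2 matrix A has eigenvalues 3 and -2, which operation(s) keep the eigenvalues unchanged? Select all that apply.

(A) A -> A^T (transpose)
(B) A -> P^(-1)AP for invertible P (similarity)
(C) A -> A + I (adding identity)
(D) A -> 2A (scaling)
A and B

Eigenvalues are preserved by:
1. Similarity transformations: A -> P^(-1)AP (same characteristic polynomial)
2. Transpose: A^T has the same eigenvalues as A

Eigenvalues are NOT preserved by:
- Adding identity: eigenvalues become 3+1, -2+1
- Scaling: eigenvalues become 6, -4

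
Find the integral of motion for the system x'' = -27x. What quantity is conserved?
E = (x')^2 + 27x^2

Multiply the equation by x':
x' * x'' = -27x * x'
The left side is d/dt[(x')^2/2] and the right side is d/dt[-27x^2/2], so
d/dt[(x')^2/2 + 27x^2/2] = 0, i.e. (x')^2/2 + 27x^2/2 = constant.
Multiplying by 2, the integral of motion is E = (x')^2 + 27x^2.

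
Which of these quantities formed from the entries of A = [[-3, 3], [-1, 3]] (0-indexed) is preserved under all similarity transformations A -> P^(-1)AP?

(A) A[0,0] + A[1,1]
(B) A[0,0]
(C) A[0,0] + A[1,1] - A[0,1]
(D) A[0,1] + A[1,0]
A

A[0,0] + A[1,1] is the trace of A. By the cyclic property of the trace, tr(P^(-1)AP) = tr(APP^(-1)) = tr(A), so it is the same for every matrix similar to A.

The other combinations are not similarity invariants. For example, take P = [[1, -1], [0, 1]] (det P = 1), so P^(-1) = [[1, 1], [0, 1]] and
B = P^(-1)AP = [[-4, 10], [-1, 4]].
Evaluating each option on A and on B:
(A) A[0,0] + A[1,1]: 0 for A, 0 for B -> unchanged
(B) A[0,0]: -3 for A, -4 for B -> changes
(C) A[0,0] + A[1,1] - A[0,1]: -3 for A, -10 for B -> changes
(D) A[0,1] + A[1,0]: 2 for A, 9 for B -> changes

Only (A) A[0,0] + A[1,1] = 0 survives (and it does so for every P, not just this one), so it is the invariant.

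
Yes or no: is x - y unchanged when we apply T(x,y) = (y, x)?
No

Substitute T(x,y) = (y, x) into the expression and compare with the original.

Original: x - y
After applying T: (y) - (x) = -x + y

This differs from the original x - y (difference: -2x + 2y), so the expression is NOT invariant.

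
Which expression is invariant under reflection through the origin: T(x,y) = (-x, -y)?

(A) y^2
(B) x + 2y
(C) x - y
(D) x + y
A

The map is reflection through the origin: T(x,y) = (-x, -y).
Substitute the transformed coordinates into each option and compare with the original:
(A) y^2  ->  (-y)^2 = y^2   [equals y^2: invariant]
(B) x + 2y  ->  (-x) + 2(-y) = -x - 2y   [differs from x + 2y: not invariant]
(C) x - y  ->  (-x) - (-y) = -x + y   [differs from x - y: not invariant]
(D) x + y  ->  (-x) + (-y) = -x - y   [differs from x + y: not invariant]

Only option (A), y^2, is unchanged by the transformation.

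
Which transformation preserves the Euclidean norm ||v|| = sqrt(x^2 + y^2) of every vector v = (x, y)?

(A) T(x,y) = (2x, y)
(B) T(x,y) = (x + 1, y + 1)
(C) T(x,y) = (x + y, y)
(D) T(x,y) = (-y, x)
D

A transformation preserves a norm if ||T(v)|| = ||v|| for every v; a single vector where the norm changes rules an option out.

(A) T(x,y) = (2x, y): v = (1, 0) has norm sqrt((1)^2 + (0)^2) = 1, but T(v) = (2, 0) has norm 2 -- not preserved.
(B) T(x,y) = (x + 1, y + 1): v = (1, 0) has norm sqrt((1)^2 + (0)^2) = 1, but T(v) = (2, 1) has norm sqrt(5) -- not preserved.
(C) T(x,y) = (x + y, y): v = (0, 1) has norm sqrt((0)^2 + (1)^2) = 1, but T(v) = (1, 1) has norm sqrt(2) -- not preserved.
(D) T(x,y) = (-y, x): preserves the norm -- it is an orthogonal map (a rotation/reflection), and (-y)^2 + (x)^2 simplifies to x^2 + y^2.

Therefore the answer is (D).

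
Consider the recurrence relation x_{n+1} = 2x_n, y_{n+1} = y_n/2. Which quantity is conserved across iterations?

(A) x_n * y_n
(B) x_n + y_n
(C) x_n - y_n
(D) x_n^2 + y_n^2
A

For the recurrence x_{n+1} = 2x_n, y_{n+1} = y_n/2:

x_{n+1} * y_{n+1} = (2x_n) * (y_n/2) = x_n * y_n
The product is conserved.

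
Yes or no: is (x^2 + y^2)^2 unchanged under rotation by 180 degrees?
Yes

Applying rotation by 180 degrees: x' = x*cos(180 degrees) - y*sin(180 degrees) = -x, y' = x*sin(180 degrees) + y*cos(180 degrees) = -y

Substituting into (x^2 + y^2)^2:
((-x)^2 + (-y)^2)^2
= x^4 + 2x^2y^2 + y^4 = (x^2 + y^2)^2

This equals the original expression (x^2 + y^2)^2, so it IS invariant.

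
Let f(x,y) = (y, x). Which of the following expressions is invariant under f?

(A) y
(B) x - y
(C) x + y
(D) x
C

For f(x,y) = (y, x):
After applying f: x' = y, y' = x. So x' + y' = y + x = x + y.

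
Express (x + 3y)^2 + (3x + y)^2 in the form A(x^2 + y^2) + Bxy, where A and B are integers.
10(x^2 + y^2) + 12xy

Expanding: (x + 3y)^2 = x^2 + 6xy + 9y^2
(3x + y)^2 = 9x^2 + 6xy + y^2
Sum = (1+9)(x^2+y^2) + 12xy = 10(x^2 + y^2) + 12xy
This is symmetric in x and y.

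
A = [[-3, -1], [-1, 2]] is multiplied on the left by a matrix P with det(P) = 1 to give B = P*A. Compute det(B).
-7

By the multiplicative property of determinants, det(B) = det(P*A) = det(P) * det(A) = det(A),
so the determinant is invariant under multiplication by any determinant-1 matrix; we just need det(A).

det(A) = (-3)(2) - (-1)(-1) = -6 - 1 = -7

Therefore det(B) = 1 * (-7) = -7.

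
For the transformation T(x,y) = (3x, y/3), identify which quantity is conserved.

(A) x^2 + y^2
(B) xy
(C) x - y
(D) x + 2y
B

An expression E(x,y) is invariant under T if E(T(x,y)) = E(x,y). Here T(x,y) = (3x, y/3).
Substitute the transformed coordinates into each option and compare with the original:
(A) x^2 + y^2  ->  (3x)^2 + (y/3)^2 = 9x^2 + y^2/9   [differs from x^2 + y^2: not invariant]
(B) xy  ->  (3x)(y/3) = xy   [equals xy: invariant]
(C) x - y  ->  (3x) - (y/3) = 3x - y/3   [differs from x - y: not invariant]
(D) x + 2y  ->  (3x) + 2(y/3) = 3x + 2y/3   [differs from x + 2y: not invariant]

Only option (B), xy, is unchanged by the transformation.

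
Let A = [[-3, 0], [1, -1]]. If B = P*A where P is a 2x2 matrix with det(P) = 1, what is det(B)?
3

By the multiplicative property of determinants, det(B) = det(P*A) = det(P) * det(A) = det(A),
so the determinant is invariant under multiplication by any determinant-1 matrix; we just need det(A).

det(A) = (-3)(-1) - (0)(1) = 3 - 0 = 3

Therefore det(B) = 1 * 3 = 3.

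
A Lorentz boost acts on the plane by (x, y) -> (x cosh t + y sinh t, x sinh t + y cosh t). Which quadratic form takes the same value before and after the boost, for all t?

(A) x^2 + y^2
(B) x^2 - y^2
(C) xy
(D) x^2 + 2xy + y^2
B

Write x' = x cosh t + y sinh t, y' = x sinh t + y cosh t and substitute into each option:
(A) x^2 + y^2: (x cosh t + y sinh t)^2 + (x sinh t + y cosh t)^2 = (x^2 + y^2)(cosh^2 t + sinh^2 t) + 4xy sinh t cosh t = (x^2 + y^2) cosh 2t + 2xy sinh 2t   [not invariant for t != 0]
(B) x^2 - y^2: (x cosh t + y sinh t)^2 - (x sinh t + y cosh t)^2 = x^2(cosh^2 t - sinh^2 t) + 2xy(cosh t sinh t - sinh t cosh t) + y^2(sinh^2 t - cosh^2 t) = x^2 - y^2   [invariant, using cosh^2 t - sinh^2 t = 1]
(C) xy: (x cosh t + y sinh t)(x sinh t + y cosh t) = xy(cosh^2 t + sinh^2 t) + (x^2 + y^2) sinh t cosh t = xy cosh 2t + (x^2 + y^2)(sinh 2t)/2   [not invariant for t != 0]
(D) x^2 + 2xy + y^2: (x' + y')^2 with x' + y' = (x + y)(cosh t + sinh t) = (x + y)e^t, so it becomes (x + y)^2 e^(2t)   [not invariant for t != 0]

Only (B) x^2 - y^2 is unchanged; it is the Minkowski form preserved by Lorentz boosts, just as x^2 + y^2 is preserved by ordinary rotations.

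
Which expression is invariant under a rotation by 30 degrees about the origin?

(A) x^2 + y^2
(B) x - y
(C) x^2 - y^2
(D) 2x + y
A

A rotation by 30 degrees sends (x, y) to (sqrt(3)x/2 - y/2, x/2 + sqrt(3)y/2).
Substitute the transformed coordinates into each option and compare with the original:
(A) x^2 + y^2  ->  (sqrt(3)x/2 - y/2)^2 + (x/2 + sqrt(3)y/2)^2 = x^2 + y^2   [equals x^2 + y^2: invariant]
(B) x - y  ->  (sqrt(3)x/2 - y/2) - (x/2 + sqrt(3)y/2) = -x/2 + sqrt(3)x/2 - sqrt(3)y/2 - y/2   [differs from x - y: not invariant]
(C) x^2 - y^2  ->  (sqrt(3)x/2 - y/2)^2 - (x/2 + sqrt(3)y/2)^2 = x^2/2 - sqrt(3)xy - y^2/2   [differs from x^2 - y^2: not invariant]
(D) 2x + y  ->  2(sqrt(3)x/2 - y/2) + (x/2 + sqrt(3)y/2) = x/2 + sqrt(3)x - y + sqrt(3)y/2   [differs from 2x + y: not invariant]

Only option (A), x^2 + y^2, is unchanged by the transformation.
Geometrically, x^2 + y^2 is the squared distance from the origin, which every rotation about the origin preserves.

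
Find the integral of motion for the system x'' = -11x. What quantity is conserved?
E = (x')^2 + 11x^2

Multiply the equation by x':
x' * x'' = -11x * x'
The left side is d/dt[(x')^2/2] and the right side is d/dt[-11x^2/2], so
d/dt[(x')^2/2 + 11x^2/2] = 0, i.e. (x')^2/2 + 11x^2/2 = constant.
Multiplying by 2, the integral of motion is E = (x')^2 + 11x^2.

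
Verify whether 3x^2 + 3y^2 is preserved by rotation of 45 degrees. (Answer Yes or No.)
Yes

Applying rotation by 45 degrees: x' = x*cos(45 degrees) - y*sin(45 degrees) = sqrt(2)x/2 - sqrt(2)y/2, y' = x*sin(45 degrees) + y*cos(45 degrees) = sqrt(2)x/2 + sqrt(2)y/2

Substituting into 3x^2 + 3y^2:
3(sqrt(2)x/2 - sqrt(2)y/2)^2 + 3(sqrt(2)x/2 + sqrt(2)y/2)^2
= 3x^2 + 3y^2

This equals the original expression 3x^2 + 3y^2, so it IS invariant.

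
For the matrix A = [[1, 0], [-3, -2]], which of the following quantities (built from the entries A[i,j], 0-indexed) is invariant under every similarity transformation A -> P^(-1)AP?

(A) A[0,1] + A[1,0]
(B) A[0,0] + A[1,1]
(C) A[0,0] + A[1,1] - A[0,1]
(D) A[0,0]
B

A[0,0] + A[1,1] is the trace of A. By the cyclic property of the trace, tr(P^(-1)AP) = tr(APP^(-1)) = tr(A), so it is the same for every matrix similar to A.

The other combinations are not similarity invariants. For example, take P = [[1, 2], [0, 1]] (det P = 1), so P^(-1) = [[1, -2], [0, 1]] and
B = P^(-1)AP = [[7, 18], [-3, -8]].
Evaluating each option on A and on B:
(A) A[0,1] + A[1,0]: -3 for A, 15 for B -> changes
(B) A[0,0] + A[1,1]: -1 for A, -1 for B -> unchanged
(C) A[0,0] + A[1,1] - A[0,1]: -1 for A, -19 for B -> changes
(D) A[0,0]: 1 for A, 7 for B -> changes

Only (B) A[0,0] + A[1,1] = -1 survives (and it does so for every P, not just this one), so it is the invariant.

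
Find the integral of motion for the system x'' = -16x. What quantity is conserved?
E = (x')^2 + 16x^2

Multiply the equation by x':
x' * x'' = -16x * x'
The left side is d/dt[(x')^2/2] and the right side is d/dt[-16x^2/2], so
d/dt[(x')^2/2 + 16x^2/2] = 0, i.e. (x')^2/2 + 16x^2/2 = constant.
Multiplying by 2, the integral of motion is E = (x')^2 + 16x^2.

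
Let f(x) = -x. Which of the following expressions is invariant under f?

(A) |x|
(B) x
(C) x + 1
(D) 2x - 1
A

For f(x) = -x:
Applying f replaces x by -x. Since |-x| = |x|, the absolute value is unchanged by f, whereas x -> -x, 2x - 1 -> -2x - 1 and x + 1 -> -x + 1 all change.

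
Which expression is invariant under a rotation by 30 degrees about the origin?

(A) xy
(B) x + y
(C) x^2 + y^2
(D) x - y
C

A rotation by 30 degrees sends (x, y) to (sqrt(3)x/2 - y/2, x/2 + sqrt(3)y/2).
Substitute the transformed coordinates into each option and compare with the original:
(A) xy  ->  (sqrt(3)x/2 - y/2)(x/2 + sqrt(3)y/2) = sqrt(3)x^2/4 + xy/2 - sqrt(3)y^2/4   [differs from xy: not invariant]
(B) x + y  ->  (sqrt(3)x/2 - y/2) + (x/2 + sqrt(3)y/2) = x/2 + sqrt(3)x/2 - y/2 + sqrt(3)y/2   [differs from x + y: not invariant]
(C) x^2 + y^2  ->  (sqrt(3)x/2 - y/2)^2 + (x/2 + sqrt(3)y/2)^2 = x^2 + y^2   [equals x^2 + y^2: invariant]
(D) x - y  ->  (sqrt(3)x/2 - y/2) - (x/2 + sqrt(3)y/2) = -x/2 + sqrt(3)x/2 - sqrt(3)y/2 - y/2   [differs from x - y: not invariant]

Only option (C), x^2 + y^2, is unchanged by the transformation.
Geometrically, x^2 + y^2 is the squared distance from the origin, which every rotation about the origin preserves.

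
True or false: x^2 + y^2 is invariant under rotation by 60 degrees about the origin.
True

Applying rotation by 60 degrees: x' = x*cos(60 degrees) - y*sin(60 degrees) = x/2 - sqrt(3)y/2, y' = x*sin(60 degrees) + y*cos(60 degrees) = sqrt(3)x/2 + y/2

Substituting into x^2 + y^2:
(x/2 - sqrt(3)y/2)^2 + (sqrt(3)x/2 + y/2)^2
= x^2 + y^2

This equals the original expression x^2 + y^2, so it IS invariant.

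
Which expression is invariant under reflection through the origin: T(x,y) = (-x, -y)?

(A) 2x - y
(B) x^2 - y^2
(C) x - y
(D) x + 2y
B

The map is reflection through the origin: T(x,y) = (-x, -y).
Substitute the transformed coordinates into each option and compare with the original:
(A) 2x - y  ->  2(-x) - (-y) = -2x + y   [differs from 2x - y: not invariant]
(B) x^2 - y^2  ->  (-x)^2 - (-y)^2 = x^2 - y^2   [equals x^2 - y^2: invariant]
(C) x - y  ->  (-x) - (-y) = -x + y   [differs from x - y: not invariant]
(D) x + 2y  ->  (-x) + 2(-y) = -x - 2y   [differs from x + 2y: not invariant]

Only option (B), x^2 - y^2, is unchanged by the transformation.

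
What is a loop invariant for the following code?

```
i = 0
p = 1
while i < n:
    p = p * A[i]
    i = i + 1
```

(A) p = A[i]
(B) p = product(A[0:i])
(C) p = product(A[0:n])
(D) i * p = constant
B

A loop invariant must hold before the first iteration and be re-established by every execution of the body.

(B) p = product(A[0:i]): Initially i = 0 and p = 1 = product of the empty slice A[0:0]. If p = product(A[0:i]) holds at the top of an iteration, the body sets p to product(A[0:i]) * A[i] = product(A[0:i+1]) and then i to i+1, so the property is restored. At exit i = n, giving p = product(A[0:n]).

The other options fail:
(A) p = A[i]: after the first iteration p = A[0] but i = 1; in general p is a product of several elements, not a single one.
(C) p = product(A[0:n]): false before the loop (p = 1, not the full product) -- it only becomes true at exit.
(D) i * p = constant: initially i * p = 0, but after one iteration it is 1 * A[0], which is nonzero in general.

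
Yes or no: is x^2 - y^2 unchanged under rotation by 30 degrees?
No

Applying rotation by 30 degrees: x' = x*cos(30 degrees) - y*sin(30 degrees) = sqrt(3)x/2 - y/2, y' = x*sin(30 degrees) + y*cos(30 degrees) = x/2 + sqrt(3)y/2

Substituting into x^2 - y^2:
(sqrt(3)x/2 - y/2)^2 - (x/2 + sqrt(3)y/2)^2
= x^2/2 - sqrt(3)xy - y^2/2

This differs from the original expression x^2 - y^2, so it is NOT invariant.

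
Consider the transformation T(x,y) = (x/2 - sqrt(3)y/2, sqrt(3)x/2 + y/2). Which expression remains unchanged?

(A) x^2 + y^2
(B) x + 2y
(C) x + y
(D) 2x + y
A

An expression E(x,y) is invariant under T if E(T(x,y)) = E(x,y). Here T(x,y) = (x/2 - sqrt(3)y/2, sqrt(3)x/2 + y/2).
Substitute the transformed coordinates into each option and compare with the original:
(A) x^2 + y^2  ->  (x/2 - sqrt(3)y/2)^2 + (sqrt(3)x/2 + y/2)^2 = x^2 + y^2   [equals x^2 + y^2: invariant]
(B) x + 2y  ->  (x/2 - sqrt(3)y/2) + 2(sqrt(3)x/2 + y/2) = x/2 + sqrt(3)x - sqrt(3)y/2 + y   [differs from x + 2y: not invariant]
(C) x + y  ->  (x/2 - sqrt(3)y/2) + (sqrt(3)x/2 + y/2) = x/2 + sqrt(3)x/2 - sqrt(3)y/2 + y/2   [differs from x + y: not invariant]
(D) 2x + y  ->  2(x/2 - sqrt(3)y/2) + (sqrt(3)x/2 + y/2) = sqrt(3)x/2 + x - sqrt(3)y + y/2   [differs from 2x + y: not invariant]

Only option (A), x^2 + y^2, is unchanged by the transformation.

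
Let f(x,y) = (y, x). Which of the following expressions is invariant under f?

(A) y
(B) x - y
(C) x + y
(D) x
C

For f(x,y) = (y, x):
After applying f: x' = y, y' = x. So x' + y' = y + x = x + y.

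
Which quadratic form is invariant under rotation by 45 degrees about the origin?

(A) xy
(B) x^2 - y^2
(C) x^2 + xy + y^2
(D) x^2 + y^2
D

Rotation by 45 degrees sends (x, y) to (sqrt(2)x/2 - sqrt(2)y/2, sqrt(2)x/2 + sqrt(2)y/2).
Substitute the transformed coordinates into each option and compare with the original:
(A) xy  ->  (sqrt(2)x/2 - sqrt(2)y/2)(sqrt(2)x/2 + sqrt(2)y/2) = x^2/2 - y^2/2   [differs from xy: not invariant]
(B) x^2 - y^2  ->  (sqrt(2)x/2 - sqrt(2)y/2)^2 - (sqrt(2)x/2 + sqrt(2)y/2)^2 = -2xy   [differs from x^2 - y^2: not invariant]
(C) x^2 + xy + y^2  ->  (sqrt(2)x/2 - sqrt(2)y/2)^2 + (sqrt(2)x/2 - sqrt(2)y/2)(sqrt(2)x/2 + sqrt(2)y/2) + (sqrt(2)x/2 + sqrt(2)y/2)^2 = 3x^2/2 + y^2/2   [differs from x^2 + xy + y^2: not invariant]
(D) x^2 + y^2  ->  (sqrt(2)x/2 - sqrt(2)y/2)^2 + (sqrt(2)x/2 + sqrt(2)y/2)^2 = x^2 + y^2   [equals x^2 + y^2: invariant]

Only option (D), x^2 + y^2, is unchanged by the transformation.
x^2 + y^2 is the squared distance from the origin, which rotations preserve.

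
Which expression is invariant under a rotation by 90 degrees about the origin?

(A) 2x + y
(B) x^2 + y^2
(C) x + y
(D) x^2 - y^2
B

A rotation by 90 degrees sends (x, y) to (-y, x).
Substitute the transformed coordinates into each option and compare with the original:
(A) 2x + y  ->  2(-y) + (x) = x - 2y   [differs from 2x + y: not invariant]
(B) x^2 + y^2  ->  (-y)^2 + (x)^2 = x^2 + y^2   [equals x^2 + y^2: invariant]
(C) x + y  ->  (-y) + (x) = x - y   [differs from x + y: not invariant]
(D) x^2 - y^2  ->  (-y)^2 - (x)^2 = -x^2 + y^2   [differs from x^2 - y^2: not invariant]

Only option (B), x^2 + y^2, is unchanged by the transformation.
Geometrically, x^2 + y^2 is the squared distance from the origin, which every rotation about the origin preserves.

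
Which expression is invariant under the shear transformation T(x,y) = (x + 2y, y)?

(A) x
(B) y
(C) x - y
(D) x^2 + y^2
B

Under the shear T(x,y) = (x + 2y, y):
Substitute the transformed coordinates into each option and compare with the original:
(A) x  ->  (x + 2y) = x + 2y   [differs from x: not invariant]
(B) y  ->  (y) = y   [equals y: invariant]
(C) x - y  ->  (x + 2y) - (y) = x + y   [differs from x - y: not invariant]
(D) x^2 + y^2  ->  (x + 2y)^2 + (y)^2 = x^2 + 4xy + 5y^2   [differs from x^2 + y^2: not invariant]

Only option (B), y, is unchanged by the transformation.
A horizontal shear moves points parallel to the x-axis, so the y-coordinate (and any function of y alone) is unchanged.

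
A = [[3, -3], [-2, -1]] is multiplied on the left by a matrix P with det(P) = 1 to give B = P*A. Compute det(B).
-9

By the multiplicative property of determinants, det(B) = det(P*A) = det(P) * det(A) = det(A),
so the determinant is invariant under multiplication by any determinant-1 matrix; we just need det(A).

det(A) = (3)(-1) - (-3)(-2) = -3 - 6 = -9

Therefore det(B) = 1 * (-9) = -9.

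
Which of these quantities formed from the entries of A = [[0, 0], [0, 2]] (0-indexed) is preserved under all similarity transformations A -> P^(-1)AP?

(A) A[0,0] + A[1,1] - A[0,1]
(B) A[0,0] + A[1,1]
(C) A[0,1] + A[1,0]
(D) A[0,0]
B

A[0,0] + A[1,1] is the trace of A. By the cyclic property of the trace, tr(P^(-1)AP) = tr(APP^(-1)) = tr(A), so it is the same for every matrix similar to A.

The other combinations are not similarity invariants. For example, take P = [[2, 1], [1, 1]] (det P = 1), so P^(-1) = [[1, -1], [-1, 2]] and
B = P^(-1)AP = [[-2, -2], [4, 4]].
Evaluating each option on A and on B:
(A) A[0,0] + A[1,1] - A[0,1]: 2 for A, 4 for B -> changes
(B) A[0,0] + A[1,1]: 2 for A, 2 for B -> unchanged
(C) A[0,1] + A[1,0]: 0 for A, 2 for B -> changes
(D) A[0,0]: 0 for A, -2 for B -> changes

Only (B) A[0,0] + A[1,1] = 2 survives (and it does so for every P, not just this one), so it is the invariant.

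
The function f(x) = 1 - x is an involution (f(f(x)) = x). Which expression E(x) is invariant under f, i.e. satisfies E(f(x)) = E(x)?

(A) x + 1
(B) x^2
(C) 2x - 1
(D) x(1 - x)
D

Replace x by f(x) = 1 - x in each option and simplify. As a quick numerical cross-check, also compare E(3) with E(f(3)) = E(-2).

(A) x + 1  ->  (1 - x) + 1 = 2 - x; check: E(3) = 4 but E(-2) = -1.   [not invariant]
(B) x^2  ->  (1 - x)^2 = (x - 1)^2; check: E(3) = 9 but E(-2) = 4.   [not invariant]
(C) 2x - 1  ->  2(1 - x) - 1 = 1 - 2x; check: E(3) = 5 but E(-2) = -5.   [not invariant]
(D) x(1 - x)  ->  (1 - x)(1 - (1 - x)), which simplifies back to x(1 - x); check: E(3) = -6, E(-2) = -6.   [invariant]

Only (D) is unchanged. E is symmetric under swapping x with f(x) = 1 - x, which is exactly what an involution does.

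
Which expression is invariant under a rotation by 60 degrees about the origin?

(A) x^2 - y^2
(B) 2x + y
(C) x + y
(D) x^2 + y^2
D

A rotation by 60 degrees sends (x, y) to (x/2 - sqrt(3)y/2, sqrt(3)x/2 + y/2).
Substitute the transformed coordinates into each option and compare with the original:
(A) x^2 - y^2  ->  (x/2 - sqrt(3)y/2)^2 - (sqrt(3)x/2 + y/2)^2 = -x^2/2 - sqrt(3)xy + y^2/2   [differs from x^2 - y^2: not invariant]
(B) 2x + y  ->  2(x/2 - sqrt(3)y/2) + (sqrt(3)x/2 + y/2) = sqrt(3)x/2 + x - sqrt(3)y + y/2   [differs from 2x + y: not invariant]
(C) x + y  ->  (x/2 - sqrt(3)y/2) + (sqrt(3)x/2 + y/2) = x/2 + sqrt(3)x/2 - sqrt(3)y/2 + y/2   [differs from x + y: not invariant]
(D) x^2 + y^2  ->  (x/2 - sqrt(3)y/2)^2 + (sqrt(3)x/2 + y/2)^2 = x^2 + y^2   [equals x^2 + y^2: invariant]

Only option (D), x^2 + y^2, is unchanged by the transformation.
Geometrically, x^2 + y^2 is the squared distance from the origin, which every rotation about the origin preserves.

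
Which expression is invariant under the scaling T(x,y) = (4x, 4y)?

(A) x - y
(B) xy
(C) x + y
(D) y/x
D

Under the uniform scaling T(x,y) = (4x, 4y):
Substitute the transformed coordinates into each option and compare with the original:
(A) x - y  ->  (4x) - (4y) = 4x - 4y   [differs from x - y: not invariant]
(B) xy  ->  (4x)(4y) = 16xy   [differs from xy: not invariant]
(C) x + y  ->  (4x) + (4y) = 4x + 4y   [differs from x + y: not invariant]
(D) y/x  ->  (4y)/(4x) = y/x   [equals y/x: invariant]

Only option (D), y/x, is unchanged by the transformation.
The common factor 4 cancels in a ratio of coordinates, while sums, products and sums of squares pick up factors of 4 or 16.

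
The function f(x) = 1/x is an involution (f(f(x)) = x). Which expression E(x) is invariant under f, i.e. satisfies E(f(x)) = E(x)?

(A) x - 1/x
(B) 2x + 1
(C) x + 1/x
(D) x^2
C

Replace x by f(x) = 1/x in each option and simplify. As a quick numerical cross-check, also compare E(3) with E(f(3)) = E(1/3).

(A) x - 1/x  ->  (1/x) - 1/(1/x) = -x + 1/x; check: E(3) = 8/3 but E(1/3) = -8/3.   [not invariant]
(B) 2x + 1  ->  2(1/x) + 1 = (x + 2)/x; check: E(3) = 7 but E(1/3) = 5/3.   [not invariant]
(C) x + 1/x  ->  (1/x) + 1/(1/x), which simplifies back to x + 1/x; check: E(3) = 10/3, E(1/3) = 10/3.   [invariant]
(D) x^2  ->  (1/x)^2 = x^(-2); check: E(3) = 9 but E(1/3) = 1/9.   [not invariant]

Only (C) is unchanged. E is symmetric under swapping x with f(x) = 1/x, which is exactly what an involution does.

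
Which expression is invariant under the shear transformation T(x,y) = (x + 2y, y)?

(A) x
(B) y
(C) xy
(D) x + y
B

Under the shear T(x,y) = (x + 2y, y):
Substitute the transformed coordinates into each option and compare with the original:
(A) x  ->  (x + 2y) = x + 2y   [differs from x: not invariant]
(B) y  ->  (y) = y   [equals y: invariant]
(C) xy  ->  (x + 2y)(y) = xy + 2y^2   [differs from xy: not invariant]
(D) x + y  ->  (x + 2y) + (y) = x + 3y   [differs from x + y: not invariant]

Only option (B), y, is unchanged by the transformation.
A horizontal shear moves points parallel to the x-axis, so the y-coordinate (and any function of y alone) is unchanged.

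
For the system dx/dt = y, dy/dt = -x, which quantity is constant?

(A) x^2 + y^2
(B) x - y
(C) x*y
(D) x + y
A

A first integral I satisfies dI/dt = 0 along every solution. Differentiate each option and use the equation of motion:
(A) d/dt[x^2 + y^2] = 2x*dx/dt + 2y*dy/dt = 2x*y + 2y*(-x) = 0
(B) d/dt[x - y] = y - (-x) = x + y, not identically 0
(C) d/dt[x*y] = (dx/dt)y + x(dy/dt) = y^2 - x^2, not identically 0
(D) d/dt[x + y] = y + (-x) = y - x, not identically 0

Only (A) has zero time-derivative. So x^2 + y^2 (the squared radius; trajectories are circles) is the conserved quantity.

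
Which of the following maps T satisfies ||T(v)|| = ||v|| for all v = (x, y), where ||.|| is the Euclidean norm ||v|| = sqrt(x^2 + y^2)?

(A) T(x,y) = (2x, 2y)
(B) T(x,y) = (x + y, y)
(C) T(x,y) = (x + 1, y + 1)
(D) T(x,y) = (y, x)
D

A transformation preserves a norm if ||T(v)|| = ||v|| for every v; a single vector where the norm changes rules an option out.

(A) T(x,y) = (2x, 2y): v = (1, 0) has norm sqrt((1)^2 + (0)^2) = 1, but T(v) = (2, 0) has norm 2 -- not preserved.
(B) T(x,y) = (x + y, y): v = (0, 1) has norm sqrt((0)^2 + (1)^2) = 1, but T(v) = (1, 1) has norm sqrt(2) -- not preserved.
(C) T(x,y) = (x + 1, y + 1): v = (1, 0) has norm sqrt((1)^2 + (0)^2) = 1, but T(v) = (2, 1) has norm sqrt(5) -- not preserved.
(D) T(x,y) = (y, x): preserves the norm -- it is an orthogonal map (a rotation/reflection), and (y)^2 + (x)^2 simplifies to x^2 + y^2.

Therefore the answer is (D).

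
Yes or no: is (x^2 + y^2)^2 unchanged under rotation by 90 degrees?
Yes

Applying rotation by 90 degrees: x' = x*cos(90 degrees) - y*sin(90 degrees) = -y, y' = x*sin(90 degrees) + y*cos(90 degrees) = x

Substituting into (x^2 + y^2)^2:
((-y)^2 + (x)^2)^2
= x^4 + 2x^2y^2 + y^4 = (x^2 + y^2)^2

This equals the original expression (x^2 + y^2)^2, so it IS invariant.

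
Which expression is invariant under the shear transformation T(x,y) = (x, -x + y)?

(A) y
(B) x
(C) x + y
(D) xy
B

Under the shear T(x,y) = (x, -x + y):
Substitute the transformed coordinates into each option and compare with the original:
(A) y  ->  (-x + y) = -x + y   [differs from y: not invariant]
(B) x  ->  (x) = x   [equals x: invariant]
(C) x + y  ->  (x) + (-x + y) = y   [differs from x + y: not invariant]
(D) xy  ->  (x)(-x + y) = -x^2 + xy   [differs from xy: not invariant]

Only option (B), x, is unchanged by the transformation.
A vertical shear moves points parallel to the y-axis, so the x-coordinate (and any function of x alone) is unchanged.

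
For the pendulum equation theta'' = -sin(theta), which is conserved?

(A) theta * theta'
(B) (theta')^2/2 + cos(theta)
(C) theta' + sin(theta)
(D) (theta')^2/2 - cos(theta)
D

A first integral I satisfies dI/dt = 0 along every solution. Differentiate each option and use the equation of motion:
(A) d/dt[theta * theta'] = (theta')^2 + theta theta'' = (theta')^2 - theta sin(theta), not identically 0
(B) d/dt[(theta')^2/2 + cos(theta)] = theta' theta'' - sin(theta) theta' = -2 theta' sin(theta), not identically 0
(C) d/dt[theta' + sin(theta)] = theta'' + cos(theta) theta' = -sin(theta) + theta' cos(theta), not identically 0
(D) d/dt[(theta')^2/2 - cos(theta)] = theta' theta'' + sin(theta) theta' = theta'(-sin(theta)) + theta' sin(theta) = 0

Only (D) has zero time-derivative. This is the total energy: kinetic (theta')^2/2 plus potential -cos(theta).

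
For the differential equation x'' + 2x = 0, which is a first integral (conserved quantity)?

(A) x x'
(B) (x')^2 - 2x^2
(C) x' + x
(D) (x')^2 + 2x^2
D

A first integral I satisfies dI/dt = 0 along every solution. Differentiate each option and use the equation of motion:
(A) d/dt[x x'] = (x')^2 + x x'' = (x')^2 - 2x^2, not identically 0
(B) d/dt[(x')^2 - 2x^2] = 2x'x'' - 4x x' = -8x x', not identically 0
(C) d/dt[x' + x] = x'' + x' = -2x + x', not identically 0
(D) d/dt[(x')^2 + 2x^2] = 2x'x'' + 4x x' = 2x'(-2x) + 4x x' = 0

Only (D) has zero time-derivative. So the energy-like quantity (x')^2 + 2x^2 is the first integral.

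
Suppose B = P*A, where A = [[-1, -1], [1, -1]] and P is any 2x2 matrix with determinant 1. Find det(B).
2

By the multiplicative property of determinants, det(B) = det(P*A) = det(P) * det(A) = det(A),
so the determinant is invariant under multiplication by any determinant-1 matrix; we just need det(A).

det(A) = (-1)(-1) - (-1)(1) = 1 - (-1) = 2

Therefore det(B) = 1 * 2 = 2.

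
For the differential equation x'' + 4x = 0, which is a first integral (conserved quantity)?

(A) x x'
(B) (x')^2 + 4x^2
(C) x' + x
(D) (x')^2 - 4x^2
B

A first integral I satisfies dI/dt = 0 along every solution. Differentiate each option and use the equation of motion:
(A) d/dt[x x'] = (x')^2 + x x'' = (x')^2 - 4x^2, not identically 0
(B) d/dt[(x')^2 + 4x^2] = 2x'x'' + 8x x' = 2x'(-4x) + 8x x' = 0
(C) d/dt[x' + x] = x'' + x' = -4x + x', not identically 0
(D) d/dt[(x')^2 - 4x^2] = 2x'x'' - 8x x' = -16x x', not identically 0

Only (B) has zero time-derivative. So the energy-like quantity (x')^2 + 4x^2 is the first integral.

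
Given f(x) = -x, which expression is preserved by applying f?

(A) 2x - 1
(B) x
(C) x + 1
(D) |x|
D

For f(x) = -x:
Applying f replaces x by -x. Since |-x| = |x|, the absolute value is unchanged by f, whereas x -> -x, 2x - 1 -> -2x - 1 and x + 1 -> -x + 1 all change.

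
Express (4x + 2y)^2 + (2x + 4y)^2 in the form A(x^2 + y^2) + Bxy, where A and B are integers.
20(x^2 + y^2) + 32xy

Expanding: (4x + 2y)^2 = 16x^2 + 16xy + 4y^2
(2x + 4y)^2 = 4x^2 + 16xy + 16y^2
Sum = (16+4)(x^2+y^2) + 32xy = 20(x^2 + y^2) + 32xy
This is symmetric in x and y.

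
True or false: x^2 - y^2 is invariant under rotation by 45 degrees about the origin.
False

Applying rotation by 45 degrees: x' = x*cos(45 degrees) - y*sin(45 degrees) = sqrt(2)x/2 - sqrt(2)y/2, y' = x*sin(45 degrees) + y*cos(45 degrees) = sqrt(2)x/2 + sqrt(2)y/2

Substituting into x^2 - y^2:
(sqrt(2)x/2 - sqrt(2)y/2)^2 - (sqrt(2)x/2 + sqrt(2)y/2)^2
= -2xy

This differs from the original expression x^2 - y^2, so it is NOT invariant.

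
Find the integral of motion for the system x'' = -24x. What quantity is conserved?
E = (x')^2 + 24x^2

Multiply the equation by x':
x' * x'' = -24x * x'
The left side is d/dt[(x')^2/2] and the right side is d/dt[-24x^2/2], so
d/dt[(x')^2/2 + 24x^2/2] = 0, i.e. (x')^2/2 + 24x^2/2 = constant.
Multiplying by 2, the integral of motion is E = (x')^2 + 24x^2.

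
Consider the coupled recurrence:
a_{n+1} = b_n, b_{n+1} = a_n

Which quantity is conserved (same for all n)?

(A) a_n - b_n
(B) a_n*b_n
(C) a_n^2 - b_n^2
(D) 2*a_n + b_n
B

Replace a_n by a_{n+1} = b_n and b_n by b_{n+1} = a_n in each option and simplify:
(A) a_n - b_n  ->  (b_n) - (a_n) = -a_n + b_n   [not conserved]
(B) a_n*b_n  ->  (b_n)*(a_n) = a_n*b_n   [conserved]
(C) a_n^2 - b_n^2  ->  (b_n)^2 - (a_n)^2 = -a_n^2 + b_n^2   [not conserved]
(D) 2*a_n + b_n  ->  2*(b_n) + (a_n) = a_n + 2*b_n   [not conserved]

Only (B) a_n*b_n returns to itself after one step, so it is the conserved quantity.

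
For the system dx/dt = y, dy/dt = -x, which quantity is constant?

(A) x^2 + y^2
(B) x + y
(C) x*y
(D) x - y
A

A first integral I satisfies dI/dt = 0 along every solution. Differentiate each option and use the equation of motion:
(A) d/dt[x^2 + y^2] = 2x*dx/dt + 2y*dy/dt = 2x*y + 2y*(-x) = 0
(B) d/dt[x + y] = y + (-x) = y - x, not identically 0
(C) d/dt[x*y] = (dx/dt)y + x(dy/dt) = y^2 - x^2, not identically 0
(D) d/dt[x - y] = y - (-x) = x + y, not identically 0

Only (A) has zero time-derivative. So x^2 + y^2 (the squared radius; trajectories are circles) is the conserved quantity.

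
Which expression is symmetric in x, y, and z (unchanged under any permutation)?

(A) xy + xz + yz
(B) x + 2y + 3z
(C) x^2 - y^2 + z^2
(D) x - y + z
A

A symmetric expression is unchanged when the variables are permuted; here the transformation to test is the swap (x, y) -> (y, x).
A symmetric expression must survive every permutation; the single swap x <-> y already eliminates the distractors, and the keyed expression is also unchanged by x <-> z and y <-> z (each variable enters it in exactly the same way).
Substitute the transformed coordinates into each option and compare with the original:
(A) xy + xz + yz  ->  (y)(x) + (y)z + (x)z = xy + xz + yz   [equals xy + xz + yz: invariant]
(B) x + 2y + 3z  ->  (y) + 2(x) + 3z = 2x + y + 3z   [differs from x + 2y + 3z: not invariant]
(C) x^2 - y^2 + z^2  ->  (y)^2 - (x)^2 + z^2 = -x^2 + y^2 + z^2   [differs from x^2 - y^2 + z^2: not invariant]
(D) x - y + z  ->  (y) - (x) + z = -x + y + z   [differs from x - y + z: not invariant]

Only option (A), xy + xz + yz, is unchanged by the transformation.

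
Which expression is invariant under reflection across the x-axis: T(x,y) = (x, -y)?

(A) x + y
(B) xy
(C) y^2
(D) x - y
C

The map is reflection across the x-axis: T(x,y) = (x, -y).
Substitute the transformed coordinates into each option and compare with the original:
(A) x + y  ->  (x) + (-y) = x - y   [differs from x + y: not invariant]
(B) xy  ->  (x)(-y) = -xy   [differs from xy: not invariant]
(C) y^2  ->  (-y)^2 = y^2   [equals y^2: invariant]
(D) x - y  ->  (x) - (-y) = x + y   [differs from x - y: not invariant]

Only option (C), y^2, is unchanged by the transformation.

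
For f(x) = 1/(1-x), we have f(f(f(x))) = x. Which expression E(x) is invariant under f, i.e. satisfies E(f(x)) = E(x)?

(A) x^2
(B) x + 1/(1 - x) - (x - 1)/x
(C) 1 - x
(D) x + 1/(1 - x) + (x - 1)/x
D

Replace x by f(x) = 1/(1 - x) in each option and simplify. As a quick numerical cross-check, also compare E(3) with E(f(3)) = E(-1/2).

(A) x^2  ->  (1/(1 - x))^2 = (x - 1)^(-2); check: E(3) = 9 but E(-1/2) = 1/4.   [not invariant]
(B) x + 1/(1 - x) - (x - 1)/x  ->  (1/(1 - x)) + 1/(1 - (1/(1 - x))) - ((1/(1 - x)) - 1)/(1/(1 - x)) = (x^2(1 - x) - x + (x - 1)^2)/(x(x - 1)); check: E(3) = 11/6 but E(-1/2) = -17/6.   [not invariant]
(C) 1 - x  ->  1 - (1/(1 - x)) = x/(x - 1); check: E(3) = -2 but E(-1/2) = 3/2.   [not invariant]
(D) x + 1/(1 - x) + (x - 1)/x  ->  (1/(1 - x)) + 1/(1 - (1/(1 - x))) + ((1/(1 - x)) - 1)/(1/(1 - x)), which simplifies back to x + 1/(1 - x) + (x - 1)/x; check: E(3) = 19/6, E(-1/2) = 19/6.   [invariant]

Only (D) is unchanged. Indeed f(f(x)) = 1/(1 - 1/(1-x)) = (1-x)/(-x) = (x-1)/x, so E(x) = x + f(x) + f(f(x)) is the sum over the whole 3-cycle; applying f just permutes the three terms cyclically (x -> f(x) -> f(f(x)) -> x), leaving the sum unchanged.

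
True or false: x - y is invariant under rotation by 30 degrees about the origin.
False

Applying rotation by 30 degrees: x' = x*cos(30 degrees) - y*sin(30 degrees) = sqrt(3)x/2 - y/2, y' = x*sin(30 degrees) + y*cos(30 degrees) = x/2 + sqrt(3)y/2

Substituting into x - y:
(sqrt(3)x/2 - y/2) - (x/2 + sqrt(3)y/2)
= -x/2 + sqrt(3)x/2 - sqrt(3)y/2 - y/2

This differs from the original expression x - y, so it is NOT invariant.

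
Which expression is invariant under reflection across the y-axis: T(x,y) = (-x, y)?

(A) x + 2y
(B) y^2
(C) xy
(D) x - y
B

The map is reflection across the y-axis: T(x,y) = (-x, y).
Substitute the transformed coordinates into each option and compare with the original:
(A) x + 2y  ->  (-x) + 2(y) = -x + 2y   [differs from x + 2y: not invariant]
(B) y^2  ->  (y)^2 = y^2   [equals y^2: invariant]
(C) xy  ->  (-x)(y) = -xy   [differs from xy: not invariant]
(D) x - y  ->  (-x) - (y) = -x - y   [differs from x - y: not invariant]

Only option (B), y^2, is unchanged by the transformation.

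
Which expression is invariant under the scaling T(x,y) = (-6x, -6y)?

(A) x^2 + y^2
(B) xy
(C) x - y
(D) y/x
D

Under the uniform scaling T(x,y) = (-6x, -6y):
Substitute the transformed coordinates into each option and compare with the original:
(A) x^2 + y^2  ->  (-6x)^2 + (-6y)^2 = 36x^2 + 36y^2   [differs from x^2 + y^2: not invariant]
(B) xy  ->  (-6x)(-6y) = 36xy   [differs from xy: not invariant]
(C) x - y  ->  (-6x) - (-6y) = -6x + 6y   [differs from x - y: not invariant]
(D) y/x  ->  (-6y)/(-6x) = y/x   [equals y/x: invariant]

Only option (D), y/x, is unchanged by the transformation.
The common factor -6 cancels in a ratio of coordinates, while sums, products and sums of squares pick up factors of -6 or 36.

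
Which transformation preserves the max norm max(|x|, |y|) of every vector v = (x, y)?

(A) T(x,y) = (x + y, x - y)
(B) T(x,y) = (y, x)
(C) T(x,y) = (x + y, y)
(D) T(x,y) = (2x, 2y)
B

A transformation preserves a norm if ||T(v)|| = ||v|| for every v; a single vector where the norm changes rules an option out.

(A) T(x,y) = (x + y, x - y): v = (1, 1) has norm max(|1|, |1|) = 1, but T(v) = (2, 0) has norm 2 -- not preserved.
(B) T(x,y) = (y, x): preserves the norm -- it only permutes the coordinates and/or flips signs, which leaves max(|x|, |y|) unchanged.
(C) T(x,y) = (x + y, y): v = (1, 1) has norm max(|1|, |1|) = 1, but T(v) = (2, 1) has norm 2 -- not preserved.
(D) T(x,y) = (2x, 2y): v = (1, 0) has norm max(|1|, |0|) = 1, but T(v) = (2, 0) has norm 2 -- not preserved.

Therefore the answer is (B).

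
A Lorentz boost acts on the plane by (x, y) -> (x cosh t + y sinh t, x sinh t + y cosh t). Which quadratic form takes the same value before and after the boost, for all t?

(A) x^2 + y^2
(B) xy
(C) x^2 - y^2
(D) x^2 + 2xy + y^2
C

Write x' = x cosh t + y sinh t, y' = x sinh t + y cosh t and substitute into each option:
(A) x^2 + y^2: (x cosh t + y sinh t)^2 + (x sinh t + y cosh t)^2 = (x^2 + y^2)(cosh^2 t + sinh^2 t) + 4xy sinh t cosh t = (x^2 + y^2) cosh 2t + 2xy sinh 2t   [not invariant for t != 0]
(B) xy: (x cosh t + y sinh t)(x sinh t + y cosh t) = xy(cosh^2 t + sinh^2 t) + (x^2 + y^2) sinh t cosh t = xy cosh 2t + (x^2 + y^2)(sinh 2t)/2   [not invariant for t != 0]
(C) x^2 - y^2: (x cosh t + y sinh t)^2 - (x sinh t + y cosh t)^2 = x^2(cosh^2 t - sinh^2 t) + 2xy(cosh t sinh t - sinh t cosh t) + y^2(sinh^2 t - cosh^2 t) = x^2 - y^2   [invariant, using cosh^2 t - sinh^2 t = 1]
(D) x^2 + 2xy + y^2: (x' + y')^2 with x' + y' = (x + y)(cosh t + sinh t) = (x + y)e^t, so it becomes (x + y)^2 e^(2t)   [not invariant for t != 0]

Only (C) x^2 - y^2 is unchanged; it is the Minkowski form preserved by Lorentz boosts, just as x^2 + y^2 is preserved by ordinary rotations.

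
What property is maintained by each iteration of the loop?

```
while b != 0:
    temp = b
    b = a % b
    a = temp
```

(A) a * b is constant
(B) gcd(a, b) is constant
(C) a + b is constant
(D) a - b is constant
B

A loop invariant must hold before the first iteration and be re-established by every execution of the body.

(B) gcd(a, b) is constant: One iteration replaces (a, b) by (b, a mod b). Since a mod b = a - q*b for an integer q, any common divisor of a and b divides b and a mod b, and conversely; hence gcd(b, a mod b) = gcd(a, b). For instance (39, 9) -> (9, 3) keeps gcd = 3. At exit b = 0 and a = gcd of the original inputs.

The other options fail:
(A) a * b is constant: e.g. (a, b) = (39, 9) -> (9, 3): the product goes from 351 to 27.
(C) a + b is constant: e.g. (a, b) = (39, 9) -> (9, 3): the sum goes from 48 to 12.
(D) a - b is constant: e.g. (a, b) = (39, 9) -> (9, 3): the difference goes from 30 to 6.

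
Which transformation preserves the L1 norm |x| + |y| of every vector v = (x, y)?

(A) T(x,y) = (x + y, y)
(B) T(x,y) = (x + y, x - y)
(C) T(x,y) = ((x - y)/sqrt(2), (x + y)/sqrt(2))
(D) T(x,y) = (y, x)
D

A transformation preserves a norm if ||T(v)|| = ||v|| for every v; a single vector where the norm changes rules an option out.

(A) T(x,y) = (x + y, y): v = (0, 1) has norm |0| + |1| = 1, but T(v) = (1, 1) has norm 2 -- not preserved.
(B) T(x,y) = (x + y, x - y): v = (1, 0) has norm |1| + |0| = 1, but T(v) = (1, 1) has norm 2 -- not preserved.
(C) T(x,y) = ((x - y)/sqrt(2), (x + y)/sqrt(2)): v = (1, 0) has norm |1| + |0| = 1, but T(v) = (sqrt(2)/2, sqrt(2)/2) has norm sqrt(2) -- not preserved.
(D) T(x,y) = (y, x): preserves the norm -- it only permutes the coordinates and/or flips signs, which leaves |x| + |y| unchanged.

Therefore the answer is (D).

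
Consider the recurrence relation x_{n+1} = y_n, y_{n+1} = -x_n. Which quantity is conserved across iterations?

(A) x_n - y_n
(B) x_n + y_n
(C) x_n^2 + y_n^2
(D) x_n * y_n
C

For the recurrence x_{n+1} = y_n, y_{n+1} = -x_n:

x_{n+1}^2 + y_{n+1}^2 = y_n^2 + (-x_n)^2 = x_n^2 + y_n^2
The sum of squares is conserved (like energy in a harmonic oscillator).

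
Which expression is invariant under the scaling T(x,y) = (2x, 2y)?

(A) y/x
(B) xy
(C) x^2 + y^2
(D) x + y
A

Under the uniform scaling T(x,y) = (2x, 2y):
Substitute the transformed coordinates into each option and compare with the original:
(A) y/x  ->  (2y)/(2x) = y/x   [equals y/x: invariant]
(B) xy  ->  (2x)(2y) = 4xy   [differs from xy: not invariant]
(C) x^2 + y^2  ->  (2x)^2 + (2y)^2 = 4x^2 + 4y^2   [differs from x^2 + y^2: not invariant]
(D) x + y  ->  (2x) + (2y) = 2x + 2y   [differs from x + y: not invariant]

Only option (A), y/x, is unchanged by the transformation.
The common factor 2 cancels in a ratio of coordinates, while sums, products and sums of squares pick up factors of 2 or 4.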